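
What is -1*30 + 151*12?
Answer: 1782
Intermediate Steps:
-1*30 + 151*12 = -30 + 1812 = 1782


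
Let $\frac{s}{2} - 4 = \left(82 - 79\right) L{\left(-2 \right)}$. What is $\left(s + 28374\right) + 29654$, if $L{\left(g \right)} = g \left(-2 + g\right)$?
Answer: $58084$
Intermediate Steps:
$s = 56$ ($s = 8 + 2 \left(82 - 79\right) \left(- 2 \left(-2 - 2\right)\right) = 8 + 2 \cdot 3 \left(\left(-2\right) \left(-4\right)\right) = 8 + 2 \cdot 3 \cdot 8 = 8 + 2 \cdot 24 = 8 + 48 = 56$)
$\left(s + 28374\right) + 29654 = \left(56 + 28374\right) + 29654 = 28430 + 29654 = 58084$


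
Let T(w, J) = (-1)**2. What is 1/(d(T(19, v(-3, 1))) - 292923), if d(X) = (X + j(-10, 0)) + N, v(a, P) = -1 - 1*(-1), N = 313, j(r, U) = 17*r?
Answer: -1/292779 ≈ -3.4155e-6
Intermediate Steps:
v(a, P) = 0 (v(a, P) = -1 + 1 = 0)
T(w, J) = 1
d(X) = 143 + X (d(X) = (X + 17*(-10)) + 313 = (X - 170) + 313 = (-170 + X) + 313 = 143 + X)
1/(d(T(19, v(-3, 1))) - 292923) = 1/((143 + 1) - 292923) = 1/(144 - 292923) = 1/(-292779) = -1/292779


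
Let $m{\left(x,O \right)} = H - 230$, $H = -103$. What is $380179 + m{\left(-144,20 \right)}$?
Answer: $379846$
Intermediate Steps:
$m{\left(x,O \right)} = -333$ ($m{\left(x,O \right)} = -103 - 230 = -333$)
$380179 + m{\left(-144,20 \right)} = 380179 - 333 = 379846$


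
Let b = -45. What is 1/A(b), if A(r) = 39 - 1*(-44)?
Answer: 1/83 ≈ 0.012048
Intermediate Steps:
A(r) = 83 (A(r) = 39 + 44 = 83)
1/A(b) = 1/83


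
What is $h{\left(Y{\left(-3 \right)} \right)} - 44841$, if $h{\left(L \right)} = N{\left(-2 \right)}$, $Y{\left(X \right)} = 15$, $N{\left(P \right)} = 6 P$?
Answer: $-44853$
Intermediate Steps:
$h{\left(L \right)} = -12$ ($h{\left(L \right)} = 6 \left(-2\right) = -12$)
$h{\left(Y{\left(-3 \right)} \right)} - 44841 = -12 - 44841 = -44853$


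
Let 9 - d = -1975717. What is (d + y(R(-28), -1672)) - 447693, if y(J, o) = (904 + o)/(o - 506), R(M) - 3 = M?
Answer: 554676107/363 ≈ 1.5280e+6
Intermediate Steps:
R(M) = 3 + M
y(J, o) = (904 + o)/(-506 + o)
d = 1975726 (d = 9 - 1*(-1975717) = 9 + 1975717 = 1975726)
(d + y(R(-28), -1672)) - 447693 = (1975726 + (904 - 1672)/(-506 - 1672)) - 447693 = (1975726 - 768/(-2178)) - 447693 = (1975726 - 1/2178*(-768)) - 447693 = (1975726 + 128/363) - 447693 = 717188666/363 - 447693 = 554676107/363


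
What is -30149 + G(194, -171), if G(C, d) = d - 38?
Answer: -30358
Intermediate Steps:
G(C, d) = -38 + d
-30149 + G(194, -171) = -30149 + (-38 - 171) = -30149 - 209 = -30358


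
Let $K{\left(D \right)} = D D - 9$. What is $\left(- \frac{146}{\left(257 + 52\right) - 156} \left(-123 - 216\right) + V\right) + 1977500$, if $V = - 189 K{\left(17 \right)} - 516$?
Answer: $\frac{98143762}{51} \approx 1.9244 \cdot 10^{6}$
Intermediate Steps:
$K{\left(D \right)} = -9 + D^{2}$ ($K{\left(D \right)} = D^{2} - 9 = -9 + D^{2}$)
$V = -53436$ ($V = - 189 \left(-9 + 17^{2}\right) - 516 = - 189 \left(-9 + 289\right) - 516 = \left(-189\right) 280 - 516 = -52920 - 516 = -53436$)
$\left(- \frac{146}{\left(257 + 52\right) - 156} \left(-123 - 216\right) + V\right) + 1977500 = \left(- \frac{146}{\left(257 + 52\right) - 156} \left(-123 - 216\right) - 53436\right) + 1977500 = \left(- \frac{146}{309 - 156} \left(-339\right) - 53436\right) + 1977500 = \left(- \frac{146}{153} \left(-339\right) - 53436\right) + 1977500 = \left(\left(-146\right) \frac{1}{153} \left(-339\right) - 53436\right) + 1977500 = \left(\left(- \frac{146}{153}\right) \left(-339\right) - 53436\right) + 1977500 = \left(\frac{16498}{51} - 53436\right) + 1977500 = - \frac{2708738}{51} + 1977500 = \frac{98143762}{51}$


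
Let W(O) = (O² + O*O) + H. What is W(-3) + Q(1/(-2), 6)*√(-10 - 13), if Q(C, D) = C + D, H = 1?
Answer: 19 + 11*I*√23/2 ≈ 19.0 + 26.377*I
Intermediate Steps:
W(O) = 1 + 2*O² (W(O) = (O² + O*O) + 1 = (O² + O²) + 1 = 2*O² + 1 = 1 + 2*O²)
W(-3) + Q(1/(-2), 6)*√(-10 - 13) = (1 + 2*(-3)²) + (1/(-2) + 6)*√(-10 - 13) = (1 + 2*9) + (-½ + 6)*√(-23) = (1 + 18) + 11*(I*√23)/2 = 19 + 11*I*√23/2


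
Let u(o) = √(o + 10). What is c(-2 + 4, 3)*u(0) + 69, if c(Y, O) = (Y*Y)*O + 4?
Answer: 69 + 16*√10 ≈ 119.60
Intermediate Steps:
c(Y, O) = 4 + O*Y² (c(Y, O) = Y²*O + 4 = O*Y² + 4 = 4 + O*Y²)
u(o) = √(10 + o)
c(-2 + 4, 3)*u(0) + 69 = (4 + 3*(-2 + 4)²)*√(10 + 0) + 69 = (4 + 3*2²)*√10 + 69 = (4 + 3*4)*√10 + 69 = (4 + 12)*√10 + 69 = 16*√10 + 69 = 69 + 16*√10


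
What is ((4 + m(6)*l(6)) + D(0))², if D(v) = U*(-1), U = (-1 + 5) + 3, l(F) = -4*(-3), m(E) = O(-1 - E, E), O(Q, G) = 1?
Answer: 81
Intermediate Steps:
m(E) = 1
l(F) = 12
U = 7 (U = 4 + 3 = 7)
D(v) = -7 (D(v) = 7*(-1) = -7)
((4 + m(6)*l(6)) + D(0))² = ((4 + 1*12) - 7)² = ((4 + 12) - 7)² = (16 - 7)² = 9² = 81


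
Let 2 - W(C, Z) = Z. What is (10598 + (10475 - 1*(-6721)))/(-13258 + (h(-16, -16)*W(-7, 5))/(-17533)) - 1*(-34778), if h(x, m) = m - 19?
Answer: 8083749871380/232452619 ≈ 34776.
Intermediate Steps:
h(x, m) = -19 + m
W(C, Z) = 2 - Z
(10598 + (10475 - 1*(-6721)))/(-13258 + (h(-16, -16)*W(-7, 5))/(-17533)) - 1*(-34778) = (10598 + (10475 - 1*(-6721)))/(-13258 + ((-19 - 16)*(2 - 1*5))/(-17533)) - 1*(-34778) = (10598 + (10475 + 6721))/(-13258 - 35*(2 - 5)*(-1/17533)) + 34778 = (10598 + 17196)/(-13258 - 35*(-3)*(-1/17533)) + 34778 = 27794/(-13258 + 105*(-1/17533)) + 34778 = 27794/(-13258 - 105/17533) + 34778 = 27794/(-232452619/17533) + 34778 = 27794*(-17533/232452619) + 34778 = -487312202/232452619 + 34778 = 8083749871380/232452619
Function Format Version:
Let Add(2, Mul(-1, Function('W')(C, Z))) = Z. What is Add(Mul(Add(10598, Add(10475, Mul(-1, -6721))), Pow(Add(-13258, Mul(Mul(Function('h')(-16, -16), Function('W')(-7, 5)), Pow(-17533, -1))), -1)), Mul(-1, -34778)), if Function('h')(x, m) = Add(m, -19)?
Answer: Rational(8083749871380, 232452619) ≈ 34776.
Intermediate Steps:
Function('h')(x, m) = Add(-19, m)
Function('W')(C, Z) = Add(2, Mul(-1, Z))
Add(Mul(Add(10598, Add(10475, Mul(-1, -6721))), Pow(Add(-13258, Mul(Mul(Function('h')(-16, -16), Function('W')(-7, 5)), Pow(-17533, -1))), -1)), Mul(-1, -34778)) = Add(Mul(Add(10598, Add(10475, Mul(-1, -6721))), Pow(Add(-13258, Mul(Mul(Add(-19, -16), Add(2, Mul(-1, 5))), Pow(-17533, -1))), -1)), Mul(-1, -34778)) = Add(Mul(Add(10598, Add(10475, 6721)), Pow(Add(-13258, Mul(Mul(-35, Add(2, -5)), Rational(-1, 17533))), -1)), 34778) = Add(Mul(Add(10598, 17196), Pow(Add(-13258, Mul(Mul(-35, -3), Rational(-1, 17533))), -1)), 34778) = Add(Mul(27794, Pow(Add(-13258, Mul(105, Rational(-1, 17533))), -1)), 34778) = Add(Mul(27794, Pow(Add(-13258, Rational(-105, 17533)), -1)), 34778) = Add(Mul(27794, Pow(Rational(-232452619, 17533), -1)), 34778) = Add(Mul(27794, Rational(-17533, 232452619)), 34778) = Add(Rational(-487312202, 232452619), 34778) = Rational(8083749871380, 232452619)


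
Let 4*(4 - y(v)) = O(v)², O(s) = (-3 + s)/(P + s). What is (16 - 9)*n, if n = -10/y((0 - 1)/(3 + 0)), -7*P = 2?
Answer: 11830/549 ≈ 21.548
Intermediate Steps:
P = -2/7 (P = -⅐*2 = -2/7 ≈ -0.28571)
O(s) = (-3 + s)/(-2/7 + s)
y(v) = 4 - 49*(-3 + v)²/(4*(-2 + 7*v)²) (y(v) = 4 - 49*(-3 + v)²/(-2 + 7*v)²/4 = 4 - 49*(-3 + v)²/(4*(-2 + 7*v)²))
n = 1690/549 (n = -10*4*(4 - 28*(0 - 1)/(3 + 0) + 49*((0 - 1)/(3 + 0))²)/(-377 - 154*(0 - 1)/(3 + 0) + 735*((0 - 1)/(3 + 0))²) = -10*4*(4 - (-28)/3 + 49*(-1/3)²)/(-377 - (-154)/3 + 735*(-1/3)²) = -10*4*(4 - (-28)/3 + 49*(-1*⅓)²)/(-377 - (-154)/3 + 735*(-1*⅓)²) = -10*4*(4 - 28*(-⅓) + 49*(-⅓)²)/(-377 - 154*(-⅓) + 735*(-⅓)²) = -10*4*(4 + 28/3 + 49*(⅑))/(-377 + 154/3 + 735*(⅑)) = -10*4*(4 + 28/3 + 49/9)/(-377 + 154/3 + 245/3) = -10/((¼)*(-244)/(169/9)) = -10/((¼)*(9/169)*(-244)) = -10/(-549/169) = -10*(-169/549) = 1690/549 ≈ 3.0783)
(16 - 9)*n = (16 - 9)*(1690/549) = 7*(1690/549) = 11830/549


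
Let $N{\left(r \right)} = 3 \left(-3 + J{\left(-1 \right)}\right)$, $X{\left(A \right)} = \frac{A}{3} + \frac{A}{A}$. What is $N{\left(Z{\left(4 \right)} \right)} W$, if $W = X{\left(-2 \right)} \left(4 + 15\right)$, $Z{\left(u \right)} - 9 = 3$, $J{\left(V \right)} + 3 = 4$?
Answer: $-38$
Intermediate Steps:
$X{\left(A \right)} = 1 + \frac{A}{3}$ ($X{\left(A \right)} = A \frac{1}{3} + 1 = \frac{A}{3} + 1 = 1 + \frac{A}{3}$)
$J{\left(V \right)} = 1$ ($J{\left(V \right)} = -3 + 4 = 1$)
$Z{\left(u \right)} = 12$ ($Z{\left(u \right)} = 9 + 3 = 12$)
$N{\left(r \right)} = -6$ ($N{\left(r \right)} = 3 \left(-3 + 1\right) = 3 \left(-2\right) = -6$)
$W = \frac{19}{3}$ ($W = \left(1 + \frac{1}{3} \left(-2\right)\right) \left(4 + 15\right) = \left(1 - \frac{2}{3}\right) 19 = \frac{1}{3} \cdot 19 = \frac{19}{3} \approx 6.3333$)
$N{\left(Z{\left(4 \right)} \right)} W = \left(-6\right) \frac{19}{3} = -38$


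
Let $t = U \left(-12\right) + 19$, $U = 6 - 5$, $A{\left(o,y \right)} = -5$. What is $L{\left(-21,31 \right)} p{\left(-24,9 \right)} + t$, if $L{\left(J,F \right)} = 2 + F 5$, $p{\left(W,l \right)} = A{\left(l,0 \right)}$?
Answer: $-778$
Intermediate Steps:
$U = 1$
$p{\left(W,l \right)} = -5$
$L{\left(J,F \right)} = 2 + 5 F$
$t = 7$ ($t = 1 \left(-12\right) + 19 = -12 + 19 = 7$)
$L{\left(-21,31 \right)} p{\left(-24,9 \right)} + t = \left(2 + 5 \cdot 31\right) \left(-5\right) + 7 = \left(2 + 155\right) \left(-5\right) + 7 = 157 \left(-5\right) + 7 = -785 + 7 = -778$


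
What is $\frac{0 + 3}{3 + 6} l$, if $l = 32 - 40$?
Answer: $- \frac{8}{3} \approx -2.6667$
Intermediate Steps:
$l = -8$ ($l = 32 - 40 = -8$)
$\frac{0 + 3}{3 + 6} l = \frac{0 + 3}{3 + 6} \left(-8\right) = \frac{3}{9} \left(-8\right) = 3 \cdot \frac{1}{9} \left(-8\right) = \frac{1}{3} \left(-8\right) = - \frac{8}{3}$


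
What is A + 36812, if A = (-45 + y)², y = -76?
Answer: 51453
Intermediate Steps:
A = 14641 (A = (-45 - 76)² = (-121)² = 14641)
A + 36812 = 14641 + 36812 = 51453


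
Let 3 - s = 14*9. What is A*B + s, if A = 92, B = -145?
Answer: -13463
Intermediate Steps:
s = -123 (s = 3 - 14*9 = 3 - 1*126 = 3 - 126 = -123)
A*B + s = 92*(-145) - 123 = -13340 - 123 = -13463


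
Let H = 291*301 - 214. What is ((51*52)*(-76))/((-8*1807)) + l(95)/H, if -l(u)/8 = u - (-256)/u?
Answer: 16076658998/1153813285 ≈ 13.934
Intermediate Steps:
H = 87377 (H = 87591 - 214 = 87377)
l(u) = -2048/u - 8*u (l(u) = -8*(u - (-256)/u) = -8*(u + 256/u) = -2048/u - 8*u)
((51*52)*(-76))/((-8*1807)) + l(95)/H = ((51*52)*(-76))/((-8*1807)) + (-2048/95 - 8*95)/87377 = (2652*(-76))/(-14456) + (-2048*1/95 - 760)*(1/87377) = -201552*(-1/14456) + (-2048/95 - 760)*(1/87377) = 1938/139 - 74248/95*1/87377 = 1938/139 - 74248/8300815 = 16076658998/1153813285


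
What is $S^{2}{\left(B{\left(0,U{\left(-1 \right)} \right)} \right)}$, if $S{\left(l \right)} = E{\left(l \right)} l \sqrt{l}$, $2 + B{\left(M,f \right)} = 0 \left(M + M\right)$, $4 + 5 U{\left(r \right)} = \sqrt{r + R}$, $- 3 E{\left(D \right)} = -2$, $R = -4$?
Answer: $- \frac{32}{9} \approx -3.5556$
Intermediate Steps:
$E{\left(D \right)} = \frac{2}{3}$ ($E{\left(D \right)} = \left(- \frac{1}{3}\right) \left(-2\right) = \frac{2}{3}$)
$U{\left(r \right)} = - \frac{4}{5} + \frac{\sqrt{-4 + r}}{5}$ ($U{\left(r \right)} = - \frac{4}{5} + \frac{\sqrt{r - 4}}{5} = - \frac{4}{5} + \frac{\sqrt{-4 + r}}{5}$)
$B{\left(M,f \right)} = -2$ ($B{\left(M,f \right)} = -2 + 0 \left(M + M\right) = -2 + 0 \cdot 2 M = -2 + 0 = -2$)
$S{\left(l \right)} = \frac{2 l^{\frac{3}{2}}}{3}$ ($S{\left(l \right)} = \frac{2 l}{3} \sqrt{l} = \frac{2 l^{\frac{3}{2}}}{3}$)
$S^{2}{\left(B{\left(0,U{\left(-1 \right)} \right)} \right)} = \left(\frac{2 \left(-2\right)^{\frac{3}{2}}}{3}\right)^{2} = \left(\frac{2 \left(- 2 i \sqrt{2}\right)}{3}\right)^{2} = \left(- \frac{4 i \sqrt{2}}{3}\right)^{2} = - \frac{32}{9}$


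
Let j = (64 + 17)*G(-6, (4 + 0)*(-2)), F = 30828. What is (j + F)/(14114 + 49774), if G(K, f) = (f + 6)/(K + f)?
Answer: 71959/149072 ≈ 0.48271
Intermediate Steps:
G(K, f) = (6 + f)/(K + f)
j = 81/7 (j = (64 + 17)*((6 + (4 + 0)*(-2))/(-6 + (4 + 0)*(-2))) = 81*((6 + 4*(-2))/(-6 + 4*(-2))) = 81*((6 - 8)/(-6 - 8)) = 81*(-2/(-14)) = 81*(-1/14*(-2)) = 81*(⅐) = 81/7 ≈ 11.571)
(j + F)/(14114 + 49774) = (81/7 + 30828)/(14114 + 49774) = (215877/7)/63888 = (215877/7)*(1/63888) = 71959/149072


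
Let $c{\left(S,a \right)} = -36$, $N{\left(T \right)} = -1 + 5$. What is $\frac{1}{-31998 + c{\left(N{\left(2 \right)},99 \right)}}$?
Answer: $- \frac{1}{32034} \approx -3.1217 \cdot 10^{-5}$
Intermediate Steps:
$N{\left(T \right)} = 4$
$\frac{1}{-31998 + c{\left(N{\left(2 \right)},99 \right)}} = \frac{1}{-31998 - 36} = \frac{1}{-32034} = - \frac{1}{32034}$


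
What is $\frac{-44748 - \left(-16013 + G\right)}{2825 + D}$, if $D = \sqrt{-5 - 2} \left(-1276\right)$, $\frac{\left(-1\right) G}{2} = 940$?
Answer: $- \frac{75865375}{19377857} - \frac{34266980 i \sqrt{7}}{19377857} \approx -3.9151 - 4.6786 i$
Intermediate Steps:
$G = -1880$ ($G = \left(-2\right) 940 = -1880$)
$D = - 1276 i \sqrt{7}$ ($D = \sqrt{-7} \left(-1276\right) = i \sqrt{7} \left(-1276\right) = - 1276 i \sqrt{7} \approx - 3376.0 i$)
$\frac{-44748 - \left(-16013 + G\right)}{2825 + D} = \frac{-44748 + \left(16013 - -1880\right)}{2825 - 1276 i \sqrt{7}} = \frac{-44748 + \left(16013 + 1880\right)}{2825 - 1276 i \sqrt{7}} = \frac{-44748 + 17893}{2825 - 1276 i \sqrt{7}} = - \frac{26855}{2825 - 1276 i \sqrt{7}}$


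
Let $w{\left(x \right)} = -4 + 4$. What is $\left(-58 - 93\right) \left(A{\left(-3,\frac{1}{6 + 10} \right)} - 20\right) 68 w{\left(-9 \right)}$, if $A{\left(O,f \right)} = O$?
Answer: $0$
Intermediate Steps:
$w{\left(x \right)} = 0$
$\left(-58 - 93\right) \left(A{\left(-3,\frac{1}{6 + 10} \right)} - 20\right) 68 w{\left(-9 \right)} = \left(-58 - 93\right) \left(-3 - 20\right) 68 \cdot 0 = \left(-151\right) \left(-23\right) 68 \cdot 0 = 3473 \cdot 68 \cdot 0 = 236164 \cdot 0 = 0$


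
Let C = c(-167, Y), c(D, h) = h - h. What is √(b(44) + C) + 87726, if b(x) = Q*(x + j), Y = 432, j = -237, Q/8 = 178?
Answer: 87726 + 4*I*√17177 ≈ 87726.0 + 524.24*I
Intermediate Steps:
Q = 1424 (Q = 8*178 = 1424)
c(D, h) = 0
C = 0
b(x) = -337488 + 1424*x (b(x) = 1424*(x - 237) = 1424*(-237 + x) = -337488 + 1424*x)
√(b(44) + C) + 87726 = √((-337488 + 1424*44) + 0) + 87726 = √((-337488 + 62656) + 0) + 87726 = √(-274832 + 0) + 87726 = √(-274832) + 87726 = 4*I*√17177 + 87726 = 87726 + 4*I*√17177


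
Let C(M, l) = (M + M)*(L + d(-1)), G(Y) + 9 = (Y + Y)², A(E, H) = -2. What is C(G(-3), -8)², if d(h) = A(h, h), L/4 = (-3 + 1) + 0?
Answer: 291600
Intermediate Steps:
L = -8 (L = 4*((-3 + 1) + 0) = 4*(-2 + 0) = 4*(-2) = -8)
d(h) = -2
G(Y) = -9 + 4*Y² (G(Y) = -9 + (Y + Y)² = -9 + (2*Y)² = -9 + 4*Y²)
C(M, l) = -20*M (C(M, l) = (M + M)*(-8 - 2) = (2*M)*(-10) = -20*M)
C(G(-3), -8)² = (-20*(-9 + 4*(-3)²))² = (-20*(-9 + 4*9))² = (-20*(-9 + 36))² = (-20*27)² = (-540)² = 291600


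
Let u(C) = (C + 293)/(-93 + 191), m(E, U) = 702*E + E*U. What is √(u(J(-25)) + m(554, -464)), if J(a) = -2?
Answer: √25843574/14 ≈ 363.12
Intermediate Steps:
u(C) = 293/98 + C/98 (u(C) = (293 + C)/98 = (293 + C)*(1/98) = 293/98 + C/98)
√(u(J(-25)) + m(554, -464)) = √((293/98 + (1/98)*(-2)) + 554*(702 - 464)) = √((293/98 - 1/49) + 554*238) = √(291/98 + 131852) = √(12921787/98) = √25843574/14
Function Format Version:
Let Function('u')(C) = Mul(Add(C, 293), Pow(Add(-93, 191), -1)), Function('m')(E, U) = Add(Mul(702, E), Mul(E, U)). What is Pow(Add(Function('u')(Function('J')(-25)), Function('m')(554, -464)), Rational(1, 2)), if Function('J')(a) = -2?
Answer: Mul(Rational(1, 14), Pow(25843574, Rational(1, 2))) ≈ 363.12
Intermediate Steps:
Function('u')(C) = Add(Rational(293, 98), Mul(Rational(1, 98), C)) (Function('u')(C) = Mul(Add(293, C), Pow(98, -1)) = Mul(Add(293, C), Rational(1, 98)) = Add(Rational(293, 98), Mul(Rational(1, 98), C)))
Pow(Add(Function('u')(Function('J')(-25)), Function('m')(554, -464)), Rational(1, 2)) = Pow(Add(Add(Rational(293, 98), Mul(Rational(1, 98), -2)), Mul(554, Add(702, -464))), Rational(1, 2)) = Pow(Add(Add(Rational(293, 98), Rational(-1, 49)), Mul(554, 238)), Rational(1, 2)) = Pow(Add(Rational(291, 98), 131852), Rational(1, 2)) = Pow(Rational(12921787, 98), Rational(1, 2)) = Mul(Rational(1, 14), Pow(25843574, Rational(1, 2)))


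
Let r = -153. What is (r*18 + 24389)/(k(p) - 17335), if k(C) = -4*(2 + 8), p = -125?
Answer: -4327/3475 ≈ -1.2452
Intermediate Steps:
k(C) = -40 (k(C) = -4*10 = -40)
(r*18 + 24389)/(k(p) - 17335) = (-153*18 + 24389)/(-40 - 17335) = (-2754 + 24389)/(-17375) = 21635*(-1/17375) = -4327/3475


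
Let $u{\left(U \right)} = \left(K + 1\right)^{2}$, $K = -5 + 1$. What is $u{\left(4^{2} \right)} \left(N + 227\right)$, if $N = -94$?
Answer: $1197$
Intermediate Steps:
$K = -4$
$u{\left(U \right)} = 9$ ($u{\left(U \right)} = \left(-4 + 1\right)^{2} = \left(-3\right)^{2} = 9$)
$u{\left(4^{2} \right)} \left(N + 227\right) = 9 \left(-94 + 227\right) = 9 \cdot 133 = 1197$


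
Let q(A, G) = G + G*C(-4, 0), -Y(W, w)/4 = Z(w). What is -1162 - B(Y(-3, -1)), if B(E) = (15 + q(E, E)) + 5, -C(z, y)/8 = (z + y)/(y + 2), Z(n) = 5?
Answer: -842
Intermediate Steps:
Y(W, w) = -20 (Y(W, w) = -4*5 = -20)
C(z, y) = -8*(y + z)/(2 + y) (C(z, y) = -8*(z + y)/(y + 2) = -8*(y + z)/(2 + y))
q(A, G) = 17*G (q(A, G) = G + G*(8*(-1*0 - 1*(-4))/(2 + 0)) = G + G*(8*(0 + 4)/2) = G + G*(8*(½)*4) = G + G*16 = G + 16*G = 17*G)
B(E) = 20 + 17*E (B(E) = (15 + 17*E) + 5 = 20 + 17*E)
-1162 - B(Y(-3, -1)) = -1162 - (20 + 17*(-20)) = -1162 - (20 - 340) = -1162 - 1*(-320) = -1162 + 320 = -842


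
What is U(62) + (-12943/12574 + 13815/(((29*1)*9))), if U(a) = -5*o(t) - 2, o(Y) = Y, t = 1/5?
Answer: 17831805/364646 ≈ 48.902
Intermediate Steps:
t = ⅕ ≈ 0.20000
U(a) = -3 (U(a) = -5*⅕ - 2 = -1 - 2 = -3)
U(62) + (-12943/12574 + 13815/(((29*1)*9))) = -3 + (-12943/12574 + 13815/(((29*1)*9))) = -3 + (-12943*1/12574 + 13815/((29*9))) = -3 + (-12943/12574 + 13815/261) = -3 + (-12943/12574 + 13815*(1/261)) = -3 + (-12943/12574 + 1535/29) = -3 + 18925743/364646 = 17831805/364646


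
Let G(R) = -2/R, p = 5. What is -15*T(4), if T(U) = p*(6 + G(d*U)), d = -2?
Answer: -1875/4 ≈ -468.75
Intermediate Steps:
T(U) = 30 + 5/U (T(U) = 5*(6 - 2*(-1/(2*U))) = 5*(6 - (-1)/U) = 5*(6 + 1/U) = 30 + 5/U)
-15*T(4) = -15*(30 + 5/4) = -15*125/4 = -1875/4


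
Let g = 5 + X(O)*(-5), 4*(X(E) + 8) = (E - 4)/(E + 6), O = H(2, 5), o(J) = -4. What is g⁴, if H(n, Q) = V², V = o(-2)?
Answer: 903687890625/234256 ≈ 3.8577e+6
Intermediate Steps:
V = -4
H(n, Q) = 16 (H(n, Q) = (-4)² = 16)
O = 16
X(E) = -8 + (-4 + E)/(4*(6 + E)) (X(E) = -8 + ((E - 4)/(E + 6))/4 = -8 + ((-4 + E)/(6 + E))/4 = -8 + (-4 + E)/(4*(6 + E)))
g = 975/22 (g = 5 + ((-196 - 31*16)/(4*(6 + 16)))*(-5) = 5 + ((¼)*(-196 - 496)/22)*(-5) = 5 + ((¼)*(1/22)*(-692))*(-5) = 5 - 173/22*(-5) = 5 + 865/22 = 975/22 ≈ 44.318)
g⁴ = (975/22)⁴ = 903687890625/234256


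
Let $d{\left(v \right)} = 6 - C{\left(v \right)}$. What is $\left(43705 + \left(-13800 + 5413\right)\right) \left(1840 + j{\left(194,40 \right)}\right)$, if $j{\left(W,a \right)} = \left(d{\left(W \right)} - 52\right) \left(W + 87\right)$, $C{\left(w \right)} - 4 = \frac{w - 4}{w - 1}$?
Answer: $- \frac{85113554560}{193} \approx -4.41 \cdot 10^{8}$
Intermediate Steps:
$C{\left(w \right)} = 4 + \frac{-4 + w}{-1 + w}$ ($C{\left(w \right)} = 4 + \frac{w - 4}{w - 1} = 4 + \frac{-4 + w}{-1 + w}$)
$d{\left(v \right)} = 6 - \frac{-8 + 5 v}{-1 + v}$
$j{\left(W,a \right)} = \left(-52 + \frac{2 + W}{-1 + W}\right) \left(87 + W\right)$ ($j{\left(W,a \right)} = \left(\frac{2 + W}{-1 + W} - 52\right) \left(W + 87\right) = \left(-52 + \frac{2 + W}{-1 + W}\right) \left(87 + W\right)$)
$\left(43705 + \left(-13800 + 5413\right)\right) \left(1840 + j{\left(194,40 \right)}\right) = \left(43705 + \left(-13800 + 5413\right)\right) \left(1840 + \frac{3 \left(1566 - 283434 - 17 \cdot 194^{2}\right)}{-1 + 194}\right) = \left(43705 - 8387\right) \left(1840 + \frac{3 \left(1566 - 283434 - 639812\right)}{193}\right) = 35318 \left(1840 + 3 \cdot \frac{1}{193} \left(1566 - 283434 - 639812\right)\right) = 35318 \left(1840 + 3 \cdot \frac{1}{193} \left(-921680\right)\right) = 35318 \left(1840 - \frac{2765040}{193}\right) = 35318 \left(- \frac{2409920}{193}\right) = - \frac{85113554560}{193}$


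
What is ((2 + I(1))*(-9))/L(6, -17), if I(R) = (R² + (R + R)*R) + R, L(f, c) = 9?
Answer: -6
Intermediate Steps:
I(R) = R + 3*R² (I(R) = (R² + (2*R)*R) + R = (R² + 2*R²) + R = 3*R² + R = R + 3*R²)
((2 + I(1))*(-9))/L(6, -17) = ((2 + 1*(1 + 3*1))*(-9))/9 = ((2 + 1*(1 + 3))*(-9))*(⅑) = ((2 + 1*4)*(-9))*(⅑) = ((2 + 4)*(-9))*(⅑) = (6*(-9))*(⅑) = -54*⅑ = -6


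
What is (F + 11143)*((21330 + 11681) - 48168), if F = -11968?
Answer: 12504525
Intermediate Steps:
(F + 11143)*((21330 + 11681) - 48168) = (-11968 + 11143)*((21330 + 11681) - 48168) = -825*(33011 - 48168) = -825*(-15157) = 12504525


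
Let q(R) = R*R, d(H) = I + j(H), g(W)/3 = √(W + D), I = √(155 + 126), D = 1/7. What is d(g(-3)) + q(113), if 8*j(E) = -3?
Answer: 102149/8 + √281 ≈ 12785.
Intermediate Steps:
D = ⅐ ≈ 0.14286
j(E) = -3/8 (j(E) = (⅛)*(-3) = -3/8)
I = √281 ≈ 16.763
g(W) = 3*√(⅐ + W) (g(W) = 3*√(W + ⅐) = 3*√(⅐ + W))
d(H) = -3/8 + √281 (d(H) = √281 - 3/8 = -3/8 + √281)
q(R) = R²
d(g(-3)) + q(113) = (-3/8 + √281) + 113² = (-3/8 + √281) + 12769 = 102149/8 + √281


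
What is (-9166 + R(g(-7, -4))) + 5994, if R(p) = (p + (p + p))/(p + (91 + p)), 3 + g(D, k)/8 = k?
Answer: -3164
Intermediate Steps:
g(D, k) = -24 + 8*k
R(p) = 3*p/(91 + 2*p) (R(p) = (p + 2*p)/(91 + 2*p) = (3*p)/(91 + 2*p) = 3*p/(91 + 2*p))
(-9166 + R(g(-7, -4))) + 5994 = (-9166 + 3*(-24 + 8*(-4))/(91 + 2*(-24 + 8*(-4)))) + 5994 = (-9166 + 3*(-24 - 32)/(91 + 2*(-24 - 32))) + 5994 = (-9166 + 3*(-56)/(91 + 2*(-56))) + 5994 = (-9166 + 3*(-56)/(91 - 112)) + 5994 = (-9166 + 3*(-56)/(-21)) + 5994 = (-9166 + 3*(-56)*(-1/21)) + 5994 = (-9166 + 8) + 5994 = -9158 + 5994 = -3164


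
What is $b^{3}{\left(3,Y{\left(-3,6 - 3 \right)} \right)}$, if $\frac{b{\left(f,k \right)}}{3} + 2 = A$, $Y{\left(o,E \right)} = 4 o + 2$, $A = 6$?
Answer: $1728$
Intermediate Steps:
$Y{\left(o,E \right)} = 2 + 4 o$
$b{\left(f,k \right)} = 12$ ($b{\left(f,k \right)} = -6 + 3 \cdot 6 = -6 + 18 = 12$)
$b^{3}{\left(3,Y{\left(-3,6 - 3 \right)} \right)} = 12^{3} = 1728$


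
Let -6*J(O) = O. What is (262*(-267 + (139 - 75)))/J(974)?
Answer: 159558/487 ≈ 327.63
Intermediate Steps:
J(O) = -O/6
(262*(-267 + (139 - 75)))/J(974) = (262*(-267 + (139 - 75)))/((-⅙*974)) = (262*(-267 + 64))/(-487/3) = (262*(-203))*(-3/487) = -53186*(-3/487) = 159558/487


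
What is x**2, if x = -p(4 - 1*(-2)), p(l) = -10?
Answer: 100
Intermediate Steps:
x = 10 (x = -1*(-10) = 10)
x**2 = 10**2 = 100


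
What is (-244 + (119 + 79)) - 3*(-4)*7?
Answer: 38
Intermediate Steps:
(-244 + (119 + 79)) - 3*(-4)*7 = (-244 + 198) + 12*7 = -46 + 84 = 38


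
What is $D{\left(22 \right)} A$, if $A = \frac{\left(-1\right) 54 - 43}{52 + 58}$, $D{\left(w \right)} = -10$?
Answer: $\frac{97}{11} \approx 8.8182$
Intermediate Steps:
$A = - \frac{97}{110}$ ($A = \frac{-54 - 43}{110} = \left(-97\right) \frac{1}{110} = - \frac{97}{110} \approx -0.88182$)
$D{\left(22 \right)} A = \left(-10\right) \left(- \frac{97}{110}\right) = \frac{97}{11}$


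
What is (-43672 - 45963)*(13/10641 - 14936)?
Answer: 14246045773505/10641 ≈ 1.3388e+9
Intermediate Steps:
(-43672 - 45963)*(13/10641 - 14936) = -89635*(13*(1/10641) - 14936) = -89635*(13/10641 - 14936) = -89635*(-158933963/10641) = 14246045773505/10641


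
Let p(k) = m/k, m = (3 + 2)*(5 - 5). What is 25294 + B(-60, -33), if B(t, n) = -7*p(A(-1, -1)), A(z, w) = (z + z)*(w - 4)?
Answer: 25294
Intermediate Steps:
m = 0 (m = 5*0 = 0)
A(z, w) = 2*z*(-4 + w) (A(z, w) = (2*z)*(-4 + w) = 2*z*(-4 + w))
p(k) = 0 (p(k) = 0/k = 0)
B(t, n) = 0 (B(t, n) = -7*0 = 0)
25294 + B(-60, -33) = 25294 + 0 = 25294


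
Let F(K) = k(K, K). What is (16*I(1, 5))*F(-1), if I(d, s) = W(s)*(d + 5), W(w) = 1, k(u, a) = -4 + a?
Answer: -480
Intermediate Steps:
I(d, s) = 5 + d (I(d, s) = 1*(d + 5) = 1*(5 + d) = 5 + d)
F(K) = -4 + K
(16*I(1, 5))*F(-1) = (16*(5 + 1))*(-4 - 1) = (16*6)*(-5) = 96*(-5) = -480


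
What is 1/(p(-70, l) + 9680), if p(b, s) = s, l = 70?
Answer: 1/9750 ≈ 0.00010256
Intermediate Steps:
1/(p(-70, l) + 9680) = 1/(70 + 9680) = 1/9750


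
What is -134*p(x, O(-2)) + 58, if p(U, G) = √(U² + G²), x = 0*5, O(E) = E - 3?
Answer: -612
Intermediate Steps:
O(E) = -3 + E
x = 0
p(U, G) = √(G² + U²)
-134*p(x, O(-2)) + 58 = -134*√((-3 - 2)² + 0²) + 58 = -134*√((-5)² + 0) + 58 = -134*√(25 + 0) + 58 = -134*√25 + 58 = -134*5 + 58 = -670 + 58 = -612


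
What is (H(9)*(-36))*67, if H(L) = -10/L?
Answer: 2680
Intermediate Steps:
(H(9)*(-36))*67 = (-10/9*(-36))*67 = (-10*1/9*(-36))*67 = -10/9*(-36)*67 = 40*67 = 2680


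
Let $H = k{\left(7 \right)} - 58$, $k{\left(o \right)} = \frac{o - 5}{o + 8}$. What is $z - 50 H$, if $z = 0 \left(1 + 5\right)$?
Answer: $\frac{8680}{3} \approx 2893.3$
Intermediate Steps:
$k{\left(o \right)} = \frac{-5 + o}{8 + o}$
$z = 0$ ($z = 0 \cdot 6 = 0$)
$H = - \frac{868}{15}$ ($H = \frac{-5 + 7}{8 + 7} - 58 = \frac{1}{15} \cdot 2 - 58 = \frac{2}{15} - 58 = - \frac{868}{15} \approx -57.867$)
$z - 50 H = 0 - - \frac{8680}{3} = 0 + \frac{8680}{3} = \frac{8680}{3}$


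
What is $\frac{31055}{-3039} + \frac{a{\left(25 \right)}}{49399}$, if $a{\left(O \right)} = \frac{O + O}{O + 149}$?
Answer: $- \frac{44488467080}{4353583269} \approx -10.219$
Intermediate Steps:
$a{\left(O \right)} = \frac{2 O}{149 + O}$
$\frac{31055}{-3039} + \frac{a{\left(25 \right)}}{49399} = \frac{31055}{-3039} + \frac{2 \cdot 25 \frac{1}{149 + 25}}{49399} = 31055 \left(- \frac{1}{3039}\right) + 2 \cdot 25 \cdot \frac{1}{174} \cdot \frac{1}{49399} = - \frac{31055}{3039} + 2 \cdot 25 \cdot \frac{1}{174} \cdot \frac{1}{49399} = - \frac{31055}{3039} + \frac{25}{87} \cdot \frac{1}{49399} = - \frac{31055}{3039} + \frac{25}{4297713} = - \frac{44488467080}{4353583269}$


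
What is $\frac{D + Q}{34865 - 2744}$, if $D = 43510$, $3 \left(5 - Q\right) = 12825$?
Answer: $\frac{4360}{3569} \approx 1.2216$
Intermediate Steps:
$Q = -4270$ ($Q = 5 - 4275 = -4270$)
$\frac{D + Q}{34865 - 2744} = \frac{43510 - 4270}{34865 - 2744} = \frac{39240}{32121} = 39240 \cdot \frac{1}{32121} = \frac{4360}{3569}$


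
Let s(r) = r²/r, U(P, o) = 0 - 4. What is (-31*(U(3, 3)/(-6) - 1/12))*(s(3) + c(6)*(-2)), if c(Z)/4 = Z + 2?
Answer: 13237/12 ≈ 1103.1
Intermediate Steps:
U(P, o) = -4
c(Z) = 8 + 4*Z (c(Z) = 4*(Z + 2) = 4*(2 + Z) = 8 + 4*Z)
s(r) = r
(-31*(U(3, 3)/(-6) - 1/12))*(s(3) + c(6)*(-2)) = (-31*(-4/(-6) - 1/12))*(3 + (8 + 4*6)*(-2)) = (-31*(-4*(-⅙) - 1*1/12))*(3 + (8 + 24)*(-2)) = (-31*(⅔ - 1/12))*(3 + 32*(-2)) = (-31*7/12)*(3 - 64) = -217/12*(-61) = 13237/12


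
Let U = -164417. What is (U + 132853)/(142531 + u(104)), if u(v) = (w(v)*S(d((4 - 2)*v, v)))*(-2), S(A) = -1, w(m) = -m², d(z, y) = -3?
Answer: -31564/120899 ≈ -0.26108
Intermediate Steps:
u(v) = -2*v² (u(v) = (-v²*(-1))*(-2) = v²*(-2) = -2*v²)
(U + 132853)/(142531 + u(104)) = (-164417 + 132853)/(142531 - 2*104²) = -31564/(142531 - 2*10816) = -31564/(142531 - 21632) = -31564/120899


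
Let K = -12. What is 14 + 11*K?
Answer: -118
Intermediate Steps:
14 + 11*K = 14 + 11*(-12) = 14 - 132 = -118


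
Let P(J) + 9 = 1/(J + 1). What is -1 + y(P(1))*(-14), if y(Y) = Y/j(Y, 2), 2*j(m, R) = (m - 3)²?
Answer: 423/529 ≈ 0.79962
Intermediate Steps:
j(m, R) = (-3 + m)²/2 (j(m, R) = (m - 3)²/2 = (-3 + m)²/2)
P(J) = -9 + 1/(1 + J) (P(J) = -9 + 1/(J + 1) = -9 + 1/(1 + J))
y(Y) = 2*Y/(-3 + Y)² (y(Y) = Y/(((-3 + Y)²/2)) = Y*(2/(-3 + Y)²) = 2*Y/(-3 + Y)²)
-1 + y(P(1))*(-14) = -1 + (2*((-8 - 9*1)/(1 + 1))/(-3 + (-8 - 9*1)/(1 + 1))²)*(-14) = -1 + (2*((-8 - 9)/2)/(-3 + (-8 - 9)/2)²)*(-14) = -1 + (2*((½)*(-17))/(-3 + (½)*(-17))²)*(-14) = -1 + (2*(-17/2)/(-3 - 17/2)²)*(-14) = -1 + (2*(-17/2)/(-23/2)²)*(-14) = -1 + (2*(-17/2)*(4/529))*(-14) = -1 - 68/529*(-14) = -1 + 952/529 = 423/529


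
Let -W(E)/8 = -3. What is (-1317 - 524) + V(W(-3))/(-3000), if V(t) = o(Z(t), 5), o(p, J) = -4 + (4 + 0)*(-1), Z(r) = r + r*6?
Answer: -690374/375 ≈ -1841.0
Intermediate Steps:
W(E) = 24 (W(E) = -8*(-3) = 24)
Z(r) = 7*r (Z(r) = r + 6*r = 7*r)
o(p, J) = -8 (o(p, J) = -4 + 4*(-1) = -4 - 4 = -8)
V(t) = -8
(-1317 - 524) + V(W(-3))/(-3000) = (-1317 - 524) - 8/(-3000) = -1841 - 8*(-1/3000) = -1841 + 1/375 = -690374/375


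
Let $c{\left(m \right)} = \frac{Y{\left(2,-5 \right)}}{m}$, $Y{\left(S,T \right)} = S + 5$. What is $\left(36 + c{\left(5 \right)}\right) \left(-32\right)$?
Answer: $- \frac{5984}{5} \approx -1196.8$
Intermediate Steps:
$Y{\left(S,T \right)} = 5 + S$
$c{\left(m \right)} = \frac{7}{m}$ ($c{\left(m \right)} = \frac{5 + 2}{m} = \frac{7}{m}$)
$\left(36 + c{\left(5 \right)}\right) \left(-32\right) = \left(36 + \frac{7}{5}\right) \left(-32\right) = \frac{187}{5} \left(-32\right) = - \frac{5984}{5}$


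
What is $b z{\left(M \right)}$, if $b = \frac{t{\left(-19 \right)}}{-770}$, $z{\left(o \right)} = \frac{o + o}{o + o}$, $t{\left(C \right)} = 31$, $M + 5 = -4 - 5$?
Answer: $- \frac{31}{770} \approx -0.04026$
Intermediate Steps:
$M = -14$ ($M = -5 - 9 = -14$)
$z{\left(o \right)} = 1$ ($z{\left(o \right)} = \frac{2 o}{2 o} = 2 o \frac{1}{2 o} = 1$)
$b = - \frac{31}{770}$ ($b = \frac{31}{-770} = 31 \left(- \frac{1}{770}\right) = - \frac{31}{770} \approx -0.04026$)
$b z{\left(M \right)} = \left(- \frac{31}{770}\right) 1 = - \frac{31}{770}$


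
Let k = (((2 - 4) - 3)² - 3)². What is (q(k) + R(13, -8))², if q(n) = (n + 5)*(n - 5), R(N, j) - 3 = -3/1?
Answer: 54864161361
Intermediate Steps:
R(N, j) = 0 (R(N, j) = 3 - 3/1 = 3 - 3*1 = 3 - 3 = 0)
k = 484 (k = ((-2 - 3)² - 3)² = ((-5)² - 3)² = (25 - 3)² = 22² = 484)
q(n) = (-5 + n)*(5 + n) (q(n) = (5 + n)*(-5 + n) = (-5 + n)*(5 + n))
(q(k) + R(13, -8))² = ((-25 + 484²) + 0)² = ((-25 + 234256) + 0)² = (234231 + 0)² = 234231² = 54864161361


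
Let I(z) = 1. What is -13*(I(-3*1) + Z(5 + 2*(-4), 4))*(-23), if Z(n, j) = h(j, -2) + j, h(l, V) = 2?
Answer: 2093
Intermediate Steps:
Z(n, j) = 2 + j
-13*(I(-3*1) + Z(5 + 2*(-4), 4))*(-23) = -13*(1 + (2 + 4))*(-23) = -13*(1 + 6)*(-23) = -13*7*(-23) = -91*(-23) = 2093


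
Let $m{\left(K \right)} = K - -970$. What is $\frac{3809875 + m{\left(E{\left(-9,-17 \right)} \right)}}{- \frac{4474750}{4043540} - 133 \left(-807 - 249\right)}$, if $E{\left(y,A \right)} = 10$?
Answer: $\frac{1540934462670}{56790263117} \approx 27.134$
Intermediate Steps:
$m{\left(K \right)} = 970 + K$ ($m{\left(K \right)} = K + 970 = 970 + K$)
$\frac{3809875 + m{\left(E{\left(-9,-17 \right)} \right)}}{- \frac{4474750}{4043540} - 133 \left(-807 - 249\right)} = \frac{3809875 + \left(970 + 10\right)}{- \frac{4474750}{4043540} - 133 \left(-807 - 249\right)} = \frac{3809875 + 980}{\left(-4474750\right) \frac{1}{4043540} - -140448} = \frac{3810855}{- \frac{447475}{404354} + 140448} = \frac{3810855}{\frac{56790263117}{404354}} = 3810855 \cdot \frac{404354}{56790263117} = \frac{1540934462670}{56790263117}$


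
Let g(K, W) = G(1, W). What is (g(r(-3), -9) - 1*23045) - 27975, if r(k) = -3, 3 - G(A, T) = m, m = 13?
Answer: -51030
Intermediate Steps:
G(A, T) = -10 (G(A, T) = 3 - 1*13 = 3 - 13 = -10)
g(K, W) = -10
(g(r(-3), -9) - 1*23045) - 27975 = (-10 - 1*23045) - 27975 = (-10 - 23045) - 27975 = -23055 - 27975 = -51030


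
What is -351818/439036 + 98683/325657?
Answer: -35623302419/71487573326 ≈ -0.49831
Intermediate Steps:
-351818/439036 + 98683/325657 = -351818*1/439036 + 98683*(1/325657) = -175909/219518 + 98683/325657 = -35623302419/71487573326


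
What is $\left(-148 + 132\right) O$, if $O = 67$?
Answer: $-1072$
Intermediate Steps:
$\left(-148 + 132\right) O = \left(-148 + 132\right) 67 = \left(-16\right) 67 = -1072$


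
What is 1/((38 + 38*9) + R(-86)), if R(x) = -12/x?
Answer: 43/16346 ≈ 0.0026306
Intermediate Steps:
1/((38 + 38*9) + R(-86)) = 1/((38 + 38*9) - 12/(-86)) = 1/((38 + 342) - 12*(-1/86)) = 1/(380 + 6/43) = 1/(16346/43) = 43/16346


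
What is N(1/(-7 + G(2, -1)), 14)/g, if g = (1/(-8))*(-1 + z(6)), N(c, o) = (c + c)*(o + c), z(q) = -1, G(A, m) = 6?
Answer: -104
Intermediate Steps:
N(c, o) = 2*c*(c + o) (N(c, o) = (2*c)*(c + o) = 2*c*(c + o))
g = ¼ (g = (1/(-8))*(-1 - 1) = (1*(-⅛))*(-2) = -⅛*(-2) = ¼ ≈ 0.25000)
N(1/(-7 + G(2, -1)), 14)/g = (2*(1/(-7 + 6) + 14)/(-7 + 6))/(¼) = (2*(1/(-1) + 14)/(-1))*4 = (2*(-1)*(-1 + 14))*4 = (2*(-1)*13)*4 = -26*4 = -104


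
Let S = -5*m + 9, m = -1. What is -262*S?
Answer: -3668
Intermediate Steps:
S = 14 (S = -5*(-1) + 9 = 5 + 9 = 14)
-262*S = -262*14 = -3668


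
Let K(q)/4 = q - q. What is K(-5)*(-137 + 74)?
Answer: 0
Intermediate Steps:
K(q) = 0 (K(q) = 4*(q - q) = 4*0 = 0)
K(-5)*(-137 + 74) = 0*(-137 + 74) = 0*(-63) = 0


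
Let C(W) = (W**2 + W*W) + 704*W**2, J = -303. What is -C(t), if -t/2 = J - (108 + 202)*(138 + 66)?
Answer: -11402501085576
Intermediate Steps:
t = 127086 (t = -2*(-303 - (108 + 202)*(138 + 66)) = -2*(-303 - 310*204) = -2*(-303 - 1*63240) = -2*(-303 - 63240) = -2*(-63543) = 127086)
C(W) = 706*W**2 (C(W) = (W**2 + W**2) + 704*W**2 = 2*W**2 + 704*W**2 = 706*W**2)
-C(t) = -706*127086**2 = -706*16150851396 = -1*11402501085576 = -11402501085576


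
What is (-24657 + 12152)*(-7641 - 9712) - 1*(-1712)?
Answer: 217000977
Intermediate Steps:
(-24657 + 12152)*(-7641 - 9712) - 1*(-1712) = -12505*(-17353) + 1712 = 216999265 + 1712 = 217000977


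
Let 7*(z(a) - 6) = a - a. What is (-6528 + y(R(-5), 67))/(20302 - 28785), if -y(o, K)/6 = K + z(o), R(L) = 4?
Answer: 6966/8483 ≈ 0.82117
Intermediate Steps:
z(a) = 6 (z(a) = 6 + (a - a)/7 = 6 + (1/7)*0 = 6 + 0 = 6)
y(o, K) = -36 - 6*K (y(o, K) = -6*(K + 6) = -6*(6 + K) = -36 - 6*K)
(-6528 + y(R(-5), 67))/(20302 - 28785) = (-6528 + (-36 - 6*67))/(20302 - 28785) = (-6528 + (-36 - 402))/(-8483) = (-6528 - 438)*(-1/8483) = -6966*(-1/8483) = 6966/8483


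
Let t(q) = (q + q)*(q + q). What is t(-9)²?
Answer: 104976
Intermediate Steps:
t(q) = 4*q² (t(q) = (2*q)*(2*q) = 4*q²)
t(-9)² = (4*(-9)²)² = (4*81)² = 324² = 104976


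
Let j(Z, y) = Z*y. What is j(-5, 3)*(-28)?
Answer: 420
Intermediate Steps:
j(-5, 3)*(-28) = -5*3*(-28) = -15*(-28) = 420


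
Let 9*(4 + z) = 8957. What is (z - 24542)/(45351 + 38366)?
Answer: -211957/753453 ≈ -0.28131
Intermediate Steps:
z = 8921/9 (z = -4 + (⅑)*8957 = -4 + 8957/9 = 8921/9 ≈ 991.22)
(z - 24542)/(45351 + 38366) = (8921/9 - 24542)/(45351 + 38366) = -211957/9/83717 = -211957/9*1/83717 = -211957/753453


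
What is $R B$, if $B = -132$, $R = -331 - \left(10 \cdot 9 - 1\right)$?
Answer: $55440$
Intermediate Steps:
$R = -420$ ($R = -331 - \left(90 - 1\right) = -331 - 89 = -420$)
$R B = \left(-420\right) \left(-132\right) = 55440$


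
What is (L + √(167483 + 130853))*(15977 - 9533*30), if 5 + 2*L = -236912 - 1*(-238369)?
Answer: -196029438 - 1080052*√18646 ≈ -3.4351e+8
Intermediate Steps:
L = 726 (L = -5/2 + (-236912 - 1*(-238369))/2 = -5/2 + (-236912 + 238369)/2 = -5/2 + (½)*1457 = -5/2 + 1457/2 = 726)
(L + √(167483 + 130853))*(15977 - 9533*30) = (726 + √(167483 + 130853))*(15977 - 9533*30) = (726 + √298336)*(15977 - 285990) = (726 + 4*√18646)*(-270013) = -196029438 - 1080052*√18646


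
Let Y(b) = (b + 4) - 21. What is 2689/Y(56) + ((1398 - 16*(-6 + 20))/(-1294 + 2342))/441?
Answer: 207135923/3004092 ≈ 68.951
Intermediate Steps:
Y(b) = -17 + b (Y(b) = (4 + b) - 21 = -17 + b)
2689/Y(56) + ((1398 - 16*(-6 + 20))/(-1294 + 2342))/441 = 2689/(-17 + 56) + ((1398 - 16*(-6 + 20))/(-1294 + 2342))/441 = 2689/39 + ((1398 - 16*14)/1048)*(1/441) = 2689*(1/39) + ((1398 - 224)*(1/1048))*(1/441) = 2689/39 + (1174*(1/1048))*(1/441) = 2689/39 + (587/524)*(1/441) = 2689/39 + 587/231084 = 207135923/3004092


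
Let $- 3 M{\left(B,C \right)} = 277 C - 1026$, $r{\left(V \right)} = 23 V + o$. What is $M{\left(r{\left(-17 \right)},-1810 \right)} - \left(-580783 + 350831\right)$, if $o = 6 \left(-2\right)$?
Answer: $\frac{1192252}{3} \approx 3.9742 \cdot 10^{5}$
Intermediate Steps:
$o = -12$
$r{\left(V \right)} = -12 + 23 V$ ($r{\left(V \right)} = 23 V - 12 = -12 + 23 V$)
$M{\left(B,C \right)} = 342 - \frac{277 C}{3}$ ($M{\left(B,C \right)} = - \frac{277 C - 1026}{3} = - \frac{-1026 + 277 C}{3} = 342 - \frac{277 C}{3}$)
$M{\left(r{\left(-17 \right)},-1810 \right)} - \left(-580783 + 350831\right) = \left(342 - - \frac{501370}{3}\right) - \left(-580783 + 350831\right) = \left(342 + \frac{501370}{3}\right) - -229952 = \frac{502396}{3} + 229952 = \frac{1192252}{3}$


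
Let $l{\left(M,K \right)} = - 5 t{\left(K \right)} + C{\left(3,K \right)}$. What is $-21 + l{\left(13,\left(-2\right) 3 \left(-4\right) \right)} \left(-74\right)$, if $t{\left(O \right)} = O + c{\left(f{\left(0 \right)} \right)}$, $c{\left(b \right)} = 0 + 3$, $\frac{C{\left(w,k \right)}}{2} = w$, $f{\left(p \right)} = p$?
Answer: $9525$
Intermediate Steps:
$C{\left(w,k \right)} = 2 w$
$c{\left(b \right)} = 3$
$t{\left(O \right)} = 3 + O$ ($t{\left(O \right)} = O + 3 = 3 + O$)
$l{\left(M,K \right)} = -9 - 5 K$ ($l{\left(M,K \right)} = - 5 \left(3 + K\right) + 2 \cdot 3 = \left(-15 - 5 K\right) + 6 = -9 - 5 K$)
$-21 + l{\left(13,\left(-2\right) 3 \left(-4\right) \right)} \left(-74\right) = -21 + \left(-9 - 5 \left(-2\right) 3 \left(-4\right)\right) \left(-74\right) = -21 + \left(-9 - 5 \left(\left(-6\right) \left(-4\right)\right)\right) \left(-74\right) = -21 + \left(-9 - 120\right) \left(-74\right) = -21 - -9546 = -21 + 9546 = 9525$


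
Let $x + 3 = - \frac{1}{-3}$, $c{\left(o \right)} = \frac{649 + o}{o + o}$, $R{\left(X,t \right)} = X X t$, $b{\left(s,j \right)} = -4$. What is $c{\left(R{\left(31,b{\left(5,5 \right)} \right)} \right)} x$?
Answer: $- \frac{1065}{961} \approx -1.1082$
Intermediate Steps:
$R{\left(X,t \right)} = t X^{2}$ ($R{\left(X,t \right)} = X^{2} t = t X^{2}$)
$c{\left(o \right)} = \frac{649 + o}{2 o}$
$x = - \frac{8}{3}$ ($x = -3 - \frac{1}{-3} = -3 - - \frac{1}{3} = -3 + \frac{1}{3} = - \frac{8}{3} \approx -2.6667$)
$c{\left(R{\left(31,b{\left(5,5 \right)} \right)} \right)} x = \frac{649 - 4 \cdot 31^{2}}{2 \left(- 4 \cdot 31^{2}\right)} \left(- \frac{8}{3}\right) = \frac{649 - 3844}{2 \left(\left(-4\right) 961\right)} \left(- \frac{8}{3}\right) = \frac{649 - 3844}{2 \left(-3844\right)} \left(- \frac{8}{3}\right) = \frac{1}{2} \left(- \frac{1}{3844}\right) \left(-3195\right) \left(- \frac{8}{3}\right) = \frac{3195}{7688} \left(- \frac{8}{3}\right) = - \frac{1065}{961}$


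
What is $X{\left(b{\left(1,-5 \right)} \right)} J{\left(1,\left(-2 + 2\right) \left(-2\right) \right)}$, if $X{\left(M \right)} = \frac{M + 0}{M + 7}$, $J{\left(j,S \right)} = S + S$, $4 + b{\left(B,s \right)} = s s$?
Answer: $0$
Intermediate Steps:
$b{\left(B,s \right)} = -4 + s^{2}$ ($b{\left(B,s \right)} = -4 + s s = -4 + s^{2}$)
$J{\left(j,S \right)} = 2 S$
$X{\left(M \right)} = \frac{M}{7 + M}$
$X{\left(b{\left(1,-5 \right)} \right)} J{\left(1,\left(-2 + 2\right) \left(-2\right) \right)} = \frac{-4 + \left(-5\right)^{2}}{7 - \left(4 - \left(-5\right)^{2}\right)} 2 \left(-2 + 2\right) \left(-2\right) = \frac{-4 + 25}{7 + \left(-4 + 25\right)} 2 \cdot 0 \left(-2\right) = \frac{21}{7 + 21} \cdot 2 \cdot 0 = \frac{21}{28} \cdot 0 = 21 \cdot \frac{1}{28} \cdot 0 = \frac{3}{4} \cdot 0 = 0$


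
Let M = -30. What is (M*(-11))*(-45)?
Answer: -14850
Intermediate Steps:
(M*(-11))*(-45) = -30*(-11)*(-45) = 330*(-45) = -14850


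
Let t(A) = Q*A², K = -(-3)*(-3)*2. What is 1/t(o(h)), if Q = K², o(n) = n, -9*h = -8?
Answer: 1/256 ≈ 0.0039063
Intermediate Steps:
h = 8/9 (h = -⅑*(-8) = 8/9 ≈ 0.88889)
K = -18 (K = -3*3*2 = -9*2 = -18)
Q = 324 (Q = (-18)² = 324)
t(A) = 324*A²
1/t(o(h)) = 1/(324*(8/9)²) = 1/(324*(64/81)) = 1/256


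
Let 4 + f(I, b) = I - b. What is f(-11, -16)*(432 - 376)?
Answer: 56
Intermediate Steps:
f(I, b) = -4 + I - b (f(I, b) = -4 + (I - b) = -4 + I - b)
f(-11, -16)*(432 - 376) = (-4 - 11 - 1*(-16))*(432 - 376) = (-4 - 11 + 16)*56 = 1*56 = 56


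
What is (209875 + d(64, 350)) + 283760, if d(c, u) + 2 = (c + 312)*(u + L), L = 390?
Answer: 771873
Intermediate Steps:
d(c, u) = -2 + (312 + c)*(390 + u) (d(c, u) = -2 + (c + 312)*(u + 390) = -2 + (312 + c)*(390 + u))
(209875 + d(64, 350)) + 283760 = (209875 + (121678 + 312*350 + 390*64 + 64*350)) + 283760 = (209875 + (121678 + 109200 + 24960 + 22400)) + 283760 = (209875 + 278238) + 283760 = 488113 + 283760 = 771873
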